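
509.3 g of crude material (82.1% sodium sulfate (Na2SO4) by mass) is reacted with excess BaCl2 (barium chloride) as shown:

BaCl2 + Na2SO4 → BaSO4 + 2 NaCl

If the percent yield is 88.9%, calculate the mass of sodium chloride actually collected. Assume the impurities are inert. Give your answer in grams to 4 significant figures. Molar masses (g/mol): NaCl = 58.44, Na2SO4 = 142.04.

305.9 g

Pure Na2SO4 available = 509.3 g × 0.821 = 418.14 g.
n(Na2SO4) = 418.14 g / 142.04 g/mol = 2.9438 mol.
From the equation the Na2SO4:NaCl mole ratio is 1:2, so n(NaCl) = 2.9438 × 2/1 = 5.8876 mol.
Mass of NaCl = 5.8876 mol × 58.44 g/mol = 344.07 g.
Actual mass collected = 344.07 g × 0.889 = 305.88 g.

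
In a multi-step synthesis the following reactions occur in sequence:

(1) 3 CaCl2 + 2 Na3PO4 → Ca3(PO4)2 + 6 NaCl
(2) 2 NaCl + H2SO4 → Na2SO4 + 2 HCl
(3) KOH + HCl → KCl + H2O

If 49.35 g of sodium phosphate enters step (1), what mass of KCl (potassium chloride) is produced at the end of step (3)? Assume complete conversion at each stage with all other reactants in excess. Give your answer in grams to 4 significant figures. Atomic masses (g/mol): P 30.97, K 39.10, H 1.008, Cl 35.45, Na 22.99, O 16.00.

67.32 g

M(Na3PO4) = 3(22.99) + 30.97 + 4(16.00) = 163.94 g/mol.
M(KCl) = 39.10 + 35.45 = 74.55 g/mol.
n(Na3PO4) = 49.35 / 163.94 = 0.30102 mol.
Reaction (1): Na3PO4→NaCl ratio 2:6 ⇒ n(NaCl) = 0.90307 mol.
Reaction (2): NaCl→HCl ratio 2:2 ⇒ n(HCl) = 0.90307 mol.
Reaction (3): HCl→KCl ratio 1:1 ⇒ n(KCl) = 0.90307 mol.
Mass of KCl = 0.90307 × 74.55 = 67.324 g.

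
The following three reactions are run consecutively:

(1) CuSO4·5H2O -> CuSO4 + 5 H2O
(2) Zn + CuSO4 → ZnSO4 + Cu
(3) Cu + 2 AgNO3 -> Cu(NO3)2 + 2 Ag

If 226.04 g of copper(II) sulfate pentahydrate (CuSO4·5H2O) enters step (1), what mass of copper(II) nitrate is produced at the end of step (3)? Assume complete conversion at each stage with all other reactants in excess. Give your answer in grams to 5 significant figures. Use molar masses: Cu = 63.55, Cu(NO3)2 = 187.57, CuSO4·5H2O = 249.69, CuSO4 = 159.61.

n(CuSO4·5H2O) = 226.04 / 249.69 = 0.905283 mol.
Reaction (1): CuSO4·5H2O→CuSO4 ratio 1:1 ⇒ n(CuSO4) = 0.905283 mol.
Reaction (2): CuSO4→Cu ratio 1:1 ⇒ n(Cu) = 0.905283 mol.
Reaction (3): Cu→Cu(NO3)2 ratio 1:1 ⇒ n(Cu(NO3)2) = 0.905283 mol.
Mass of Cu(NO3)2 = 0.905283 × 187.57 = 169.804 g.

169.80 g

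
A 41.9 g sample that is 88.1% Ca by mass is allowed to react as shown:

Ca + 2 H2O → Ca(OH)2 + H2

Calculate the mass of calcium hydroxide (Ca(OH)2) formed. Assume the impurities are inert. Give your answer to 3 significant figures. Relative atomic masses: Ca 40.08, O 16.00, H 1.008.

68.2 g

Mass of pure Ca = 41.9 g × 0.881 = 36.91 g.
M(Ca) = 40.08 g/mol.
M(Ca(OH)2) = 40.08 + 2(16.00) + 2(1.008) = 74.096 g/mol.
n(Ca) = 36.91 g / 40.08 g/mol = 0.9210 mol.
From the equation the Ca:Ca(OH)2 mole ratio is 1:1, so n(Ca(OH)2) = 0.9210 × 1/1 = 0.9210 mol.
Mass of Ca(OH)2 = 0.9210 mol × 74.096 g/mol = 68.24 g.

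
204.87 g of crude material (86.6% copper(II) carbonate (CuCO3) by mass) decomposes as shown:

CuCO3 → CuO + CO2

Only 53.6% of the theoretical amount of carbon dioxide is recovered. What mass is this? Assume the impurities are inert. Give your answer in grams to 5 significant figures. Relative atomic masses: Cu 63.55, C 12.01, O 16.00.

33.872 g

Pure CuCO3 available = 204.87 g × 0.866 = 177.417 g.
M(CuCO3) = 63.55 + 12.01 + 3(16.00) = 123.56 g/mol.
M(CO2) = 12.01 + 2(16.00) = 44.01 g/mol.
n(CuCO3) = 177.417 g / 123.56 g/mol = 1.43588 mol.
From the equation the CuCO3:CO2 mole ratio is 1:1, so n(CO2) = 1.43588 × 1/1 = 1.43588 mol.
Mass of CO2 = 1.43588 mol × 44.01 g/mol = 63.1931 g.
Actual mass collected = 63.1931 g × 0.536 = 33.8715 g.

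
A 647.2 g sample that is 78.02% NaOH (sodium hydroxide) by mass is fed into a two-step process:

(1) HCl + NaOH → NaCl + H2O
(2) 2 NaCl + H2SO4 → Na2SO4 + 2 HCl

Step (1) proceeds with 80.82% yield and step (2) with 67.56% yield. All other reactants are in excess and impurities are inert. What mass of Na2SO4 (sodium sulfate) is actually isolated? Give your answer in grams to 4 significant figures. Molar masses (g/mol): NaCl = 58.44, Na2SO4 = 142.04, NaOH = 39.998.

489.5 g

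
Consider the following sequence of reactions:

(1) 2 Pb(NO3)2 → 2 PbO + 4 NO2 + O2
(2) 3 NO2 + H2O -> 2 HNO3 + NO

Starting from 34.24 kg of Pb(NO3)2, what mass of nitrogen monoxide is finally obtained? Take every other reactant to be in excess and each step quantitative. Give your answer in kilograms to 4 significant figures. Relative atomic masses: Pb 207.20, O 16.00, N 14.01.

2.068 kg

M(Pb(NO3)2) = 207.20 + 2(14.01) + 6(16.00) = 331.22 g/mol.
M(NO) = 14.01 + 16.00 = 30.01 g/mol.
34.24 kg = 34240 g.
n(Pb(NO3)2) = 34240 / 331.22 = 103.38 mol.
Step 1 gives a 2:4 ratio of Pb(NO3)2 to NO2, so n(NO2) = 206.75 mol.
In step 2 the NO2:NO ratio is 3:1, so n(NO) = 68.917 mol.
Mass of NO = 68.917 × 30.01 = 2068.2 g = 2.068 kg.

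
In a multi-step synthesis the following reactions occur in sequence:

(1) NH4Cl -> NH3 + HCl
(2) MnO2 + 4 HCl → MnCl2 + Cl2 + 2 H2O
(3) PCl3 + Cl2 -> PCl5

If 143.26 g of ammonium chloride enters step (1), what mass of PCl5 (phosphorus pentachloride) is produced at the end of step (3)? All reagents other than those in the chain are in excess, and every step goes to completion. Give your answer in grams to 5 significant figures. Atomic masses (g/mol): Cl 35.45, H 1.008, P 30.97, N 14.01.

M(NH4Cl) = 14.01 + 4(1.008) + 35.45 = 53.492 g/mol.
M(PCl5) = 30.97 + 5(35.45) = 208.22 g/mol.
n(NH4Cl) = 143.26 / 53.492 = 2.67816 mol.
Reaction (1): NH4Cl→HCl ratio 1:1 ⇒ n(HCl) = 2.67816 mol.
Reaction (2): HCl→Cl2 ratio 4:1 ⇒ n(Cl2) = 0.669539 mol.
Reaction (3): Cl2→PCl5 ratio 1:1 ⇒ n(PCl5) = 0.669539 mol.
Mass of PCl5 = 0.669539 × 208.22 = 139.411 g.

139.41 g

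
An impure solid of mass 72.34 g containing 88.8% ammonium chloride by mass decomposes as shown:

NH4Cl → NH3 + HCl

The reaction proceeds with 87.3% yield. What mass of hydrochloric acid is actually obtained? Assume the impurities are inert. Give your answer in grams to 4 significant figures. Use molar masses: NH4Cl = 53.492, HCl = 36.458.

38.22 g

Pure NH4Cl available = 72.34 g × 0.888 = 64.238 g.
n(NH4Cl) = 64.238 g / 53.492 g/mol = 1.2009 mol.
From the equation the NH4Cl:HCl mole ratio is 1:1, so n(HCl) = 1.2009 × 1/1 = 1.2009 mol.
Mass of HCl = 1.2009 mol × 36.458 g/mol = 43.782 g.
Actual mass collected = 43.782 g × 0.873 = 38.222 g.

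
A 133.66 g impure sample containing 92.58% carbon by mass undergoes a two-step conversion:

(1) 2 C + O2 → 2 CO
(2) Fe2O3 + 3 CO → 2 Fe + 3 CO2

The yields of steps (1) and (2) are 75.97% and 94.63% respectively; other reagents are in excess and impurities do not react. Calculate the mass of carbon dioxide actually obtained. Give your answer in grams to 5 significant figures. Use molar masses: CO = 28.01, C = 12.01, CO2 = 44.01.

Pure C = 133.66 × 0.9258 = 123.742 g.
n(C) = 123.742 / 12.01 = 10.3033 mol.
Step 1 (C:CO = 2:2): theoretical n(CO) = 10.3033 mol; at 75.97% yield, n(CO) = 7.82740 mol.
Step 2 (CO:CO2 = 3:3): theoretical n(CO2) = 7.82740 mol, so theoretical mass = 7.82740 × 44.01 = 344.484 g.
At 94.63% yield, actual mass of CO2 = 344.484 × 0.9463 = 325.985 g.

325.99 g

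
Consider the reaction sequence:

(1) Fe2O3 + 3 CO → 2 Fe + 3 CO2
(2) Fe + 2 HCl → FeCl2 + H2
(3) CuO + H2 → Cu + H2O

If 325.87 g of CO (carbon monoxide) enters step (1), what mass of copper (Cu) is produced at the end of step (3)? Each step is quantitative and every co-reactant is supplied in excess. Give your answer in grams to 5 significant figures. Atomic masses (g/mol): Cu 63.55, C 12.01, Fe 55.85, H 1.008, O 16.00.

492.90 g

M(CO) = 12.01 + 16.00 = 28.01 g/mol.
M(Cu) = 63.55 g/mol.
n(CO) = 325.87 / 28.01 = 11.6341 mol.
Reaction (1): CO→Fe ratio 3:2 ⇒ n(Fe) = 7.75604 mol.
Reaction (2): Fe→H2 ratio 1:1 ⇒ n(H2) = 7.75604 mol.
Reaction (3): H2→Cu ratio 1:1 ⇒ n(Cu) = 7.75604 mol.
Mass of Cu = 7.75604 × 63.55 = 492.896 g.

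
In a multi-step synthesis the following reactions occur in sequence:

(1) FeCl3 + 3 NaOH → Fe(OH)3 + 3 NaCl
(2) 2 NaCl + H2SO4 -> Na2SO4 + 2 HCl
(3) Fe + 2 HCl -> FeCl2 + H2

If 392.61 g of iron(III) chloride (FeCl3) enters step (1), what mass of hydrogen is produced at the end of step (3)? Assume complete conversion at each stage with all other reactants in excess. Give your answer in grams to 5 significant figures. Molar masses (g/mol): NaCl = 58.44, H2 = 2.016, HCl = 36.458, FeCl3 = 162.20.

7.3197 g

n(FeCl3) = 392.61 / 162.20 = 2.42053 mol.
Reaction (1): FeCl3→NaCl ratio 1:3 ⇒ n(NaCl) = 7.26159 mol.
Reaction (2): NaCl→HCl ratio 2:2 ⇒ n(HCl) = 7.26159 mol.
Reaction (3): HCl→H2 ratio 2:1 ⇒ n(H2) = 3.63080 mol.
Mass of H2 = 3.63080 × 2.016 = 7.31968 g.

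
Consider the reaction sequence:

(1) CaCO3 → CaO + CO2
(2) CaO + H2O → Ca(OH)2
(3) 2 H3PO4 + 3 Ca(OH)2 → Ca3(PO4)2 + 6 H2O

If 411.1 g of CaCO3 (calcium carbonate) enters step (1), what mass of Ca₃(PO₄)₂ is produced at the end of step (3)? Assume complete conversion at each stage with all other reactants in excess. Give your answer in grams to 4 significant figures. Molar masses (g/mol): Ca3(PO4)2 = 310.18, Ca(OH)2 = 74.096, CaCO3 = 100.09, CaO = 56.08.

424.7 g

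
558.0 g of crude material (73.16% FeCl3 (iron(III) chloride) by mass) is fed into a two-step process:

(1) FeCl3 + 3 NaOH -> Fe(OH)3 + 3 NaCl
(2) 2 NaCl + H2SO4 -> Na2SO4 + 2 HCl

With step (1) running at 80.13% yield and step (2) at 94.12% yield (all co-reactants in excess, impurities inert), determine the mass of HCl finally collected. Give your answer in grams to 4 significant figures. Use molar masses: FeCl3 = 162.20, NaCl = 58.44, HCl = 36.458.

207.6 g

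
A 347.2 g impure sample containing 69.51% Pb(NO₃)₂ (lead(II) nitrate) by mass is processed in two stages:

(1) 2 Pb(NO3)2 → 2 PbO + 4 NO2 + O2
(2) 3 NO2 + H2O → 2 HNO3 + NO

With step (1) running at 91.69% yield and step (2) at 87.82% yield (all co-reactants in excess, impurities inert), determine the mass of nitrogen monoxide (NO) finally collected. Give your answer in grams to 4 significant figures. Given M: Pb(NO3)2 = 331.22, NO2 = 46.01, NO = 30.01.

11.74 g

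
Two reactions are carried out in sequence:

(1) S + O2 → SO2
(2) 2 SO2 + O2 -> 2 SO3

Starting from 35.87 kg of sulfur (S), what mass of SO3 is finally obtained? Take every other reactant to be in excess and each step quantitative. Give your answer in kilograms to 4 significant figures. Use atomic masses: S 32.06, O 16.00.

89.57 kg

M(S) = 32.06 g/mol.
M(SO3) = 32.06 + 3(16.00) = 80.06 g/mol.
35.87 kg = 35870 g.
n(S) = 35870 / 32.06 = 1118.8 mol.
Step 1 gives a 1:1 ratio of S to SO2, so n(SO2) = 1118.8 mol.
In step 2 the SO2:SO3 ratio is 2:2, so n(SO3) = 1118.8 mol.
Mass of SO3 = 1118.8 × 80.06 = 89574 g = 89.57 kg.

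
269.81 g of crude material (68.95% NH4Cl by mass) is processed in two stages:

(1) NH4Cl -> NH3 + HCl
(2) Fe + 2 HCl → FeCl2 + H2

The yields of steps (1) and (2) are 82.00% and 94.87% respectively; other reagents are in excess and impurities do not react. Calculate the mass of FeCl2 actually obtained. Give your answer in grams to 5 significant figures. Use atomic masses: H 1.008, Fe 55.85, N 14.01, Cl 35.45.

Pure NH4Cl = 269.81 × 0.6895 = 186.034 g.
M(NH4Cl) = 14.01 + 4(1.008) + 35.45 = 53.492 g/mol.
M(FeCl2) = 55.85 + 2(35.45) = 126.75 g/mol.
n(NH4Cl) = 186.034 / 53.492 = 3.47779 mol.
Step 1 (NH4Cl:HCl = 1:1): theoretical n(HCl) = 3.47779 mol; at 82.00% yield, n(HCl) = 2.85179 mol.
Step 2 (HCl:FeCl2 = 2:1): theoretical n(FeCl2) = 1.42589 mol, so theoretical mass = 1.42589 × 126.75 = 180.732 g.
At 94.87% yield, actual mass of FeCl2 = 180.732 × 0.9487 = 171.461 g.

171.46 g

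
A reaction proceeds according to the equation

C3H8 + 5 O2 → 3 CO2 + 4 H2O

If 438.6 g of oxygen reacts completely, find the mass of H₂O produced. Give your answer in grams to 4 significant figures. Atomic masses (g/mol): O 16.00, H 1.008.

M(O2) = 2(16.00) = 32.00 g/mol.
M(H2O) = 2(1.008) + 16.00 = 18.016 g/mol.
n(O2) = 438.60 g / 32.00 g/mol = 13.706 mol.
From the equation the O2:H2O mole ratio is 5:4, so n(H2O) = 13.706 × 4/5 = 10.965 mol.
Mass of H2O = 10.965 mol × 18.016 g/mol = 197.55 g.

197.5 g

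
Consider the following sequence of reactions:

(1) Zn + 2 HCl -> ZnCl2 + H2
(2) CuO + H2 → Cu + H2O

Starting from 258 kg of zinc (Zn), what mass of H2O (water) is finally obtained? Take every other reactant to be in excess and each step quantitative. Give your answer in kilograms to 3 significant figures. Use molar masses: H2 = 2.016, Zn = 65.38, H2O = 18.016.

71.1 kg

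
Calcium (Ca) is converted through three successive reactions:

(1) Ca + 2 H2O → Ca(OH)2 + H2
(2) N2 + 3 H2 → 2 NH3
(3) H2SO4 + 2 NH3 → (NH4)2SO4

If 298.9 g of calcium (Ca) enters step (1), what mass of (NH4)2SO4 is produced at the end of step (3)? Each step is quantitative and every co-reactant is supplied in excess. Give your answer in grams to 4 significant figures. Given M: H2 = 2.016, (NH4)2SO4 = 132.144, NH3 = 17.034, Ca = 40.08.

328.5 g

n(Ca) = 298.9 / 40.08 = 7.4576 mol.
Reaction (1): Ca→H2 ratio 1:1 ⇒ n(H2) = 7.4576 mol.
Reaction (2): H2→NH3 ratio 3:2 ⇒ n(NH3) = 4.9717 mol.
Reaction (3): NH3→(NH4)2SO4 ratio 2:1 ⇒ n((NH4)2SO4) = 2.4859 mol.
Mass of (NH4)2SO4 = 2.4859 × 132.144 = 328.49 g.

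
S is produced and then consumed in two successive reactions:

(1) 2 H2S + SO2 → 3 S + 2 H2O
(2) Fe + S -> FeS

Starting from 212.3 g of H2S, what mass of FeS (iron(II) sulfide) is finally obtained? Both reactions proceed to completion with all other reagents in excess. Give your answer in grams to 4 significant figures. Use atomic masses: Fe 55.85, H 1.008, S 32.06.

821.5 g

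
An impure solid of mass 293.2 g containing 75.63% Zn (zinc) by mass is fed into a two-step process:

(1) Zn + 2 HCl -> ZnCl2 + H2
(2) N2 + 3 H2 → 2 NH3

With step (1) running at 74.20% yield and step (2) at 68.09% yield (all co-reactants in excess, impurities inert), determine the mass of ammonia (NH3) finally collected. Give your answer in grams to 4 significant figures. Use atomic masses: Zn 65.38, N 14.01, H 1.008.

19.46 g

Pure Zn = 293.2 × 0.7563 = 221.75 g.
M(Zn) = 65.38 g/mol.
M(NH3) = 14.01 + 3(1.008) = 17.034 g/mol.
n(Zn) = 221.75 / 65.38 = 3.3917 mol.
Step 1 (Zn:H2 = 1:1): theoretical n(H2) = 3.3917 mol; at 74.20% yield, n(H2) = 2.5166 mol.
Step 2 (H2:NH3 = 3:2): theoretical n(NH3) = 1.6777 mol, so theoretical mass = 1.6777 × 17.034 = 28.579 g.
At 68.09% yield, actual mass of NH3 = 28.579 × 0.6809 = 19.459 g.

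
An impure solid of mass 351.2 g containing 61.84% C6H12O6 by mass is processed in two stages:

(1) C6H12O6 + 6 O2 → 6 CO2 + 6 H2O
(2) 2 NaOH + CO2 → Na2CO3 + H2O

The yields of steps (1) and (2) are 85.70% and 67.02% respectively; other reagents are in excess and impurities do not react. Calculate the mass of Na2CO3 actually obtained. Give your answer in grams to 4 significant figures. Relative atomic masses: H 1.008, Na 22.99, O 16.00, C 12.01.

Pure C6H12O6 = 351.2 × 0.6184 = 217.18 g.
M(C6H12O6) = 6(12.01) + 12(1.008) + 6(16.00) = 180.156 g/mol.
M(Na2CO3) = 2(22.99) + 12.01 + 3(16.00) = 105.99 g/mol.
n(C6H12O6) = 217.18 / 180.156 = 1.2055 mol.
Step 1 (C6H12O6:CO2 = 1:6): theoretical n(CO2) = 7.2331 mol; at 85.70% yield, n(CO2) = 6.1988 mol.
Step 2 (CO2:Na2CO3 = 1:1): theoretical n(Na2CO3) = 6.1988 mol, so theoretical mass = 6.1988 × 105.99 = 657.01 g.
At 67.02% yield, actual mass of Na2CO3 = 657.01 × 0.6702 = 440.33 g.

440.3 g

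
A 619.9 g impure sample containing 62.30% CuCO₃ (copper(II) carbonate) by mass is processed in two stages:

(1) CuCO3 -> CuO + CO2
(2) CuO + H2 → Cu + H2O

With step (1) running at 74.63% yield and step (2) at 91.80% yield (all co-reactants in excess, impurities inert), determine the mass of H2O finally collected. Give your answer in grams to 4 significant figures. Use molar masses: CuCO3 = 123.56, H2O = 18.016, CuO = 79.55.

Pure CuCO3 = 619.9 × 0.6230 = 386.20 g.
n(CuCO3) = 386.20 / 123.56 = 3.1256 mol.
Step 1 (CuCO3:CuO = 1:1): theoretical n(CuO) = 3.1256 mol; at 74.63% yield, n(CuO) = 2.3326 mol.
Step 2 (CuO:H2O = 1:1): theoretical n(H2O) = 2.3326 mol, so theoretical mass = 2.3326 × 18.016 = 42.025 g.
At 91.80% yield, actual mass of H2O = 42.025 × 0.9180 = 38.579 g.

38.58 g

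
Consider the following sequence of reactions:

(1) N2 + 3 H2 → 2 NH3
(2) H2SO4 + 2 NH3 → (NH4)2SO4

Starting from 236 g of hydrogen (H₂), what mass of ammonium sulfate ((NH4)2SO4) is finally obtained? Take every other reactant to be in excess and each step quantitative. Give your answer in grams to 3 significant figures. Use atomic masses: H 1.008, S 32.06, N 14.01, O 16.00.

5160 g

M(H2) = 2(1.008) = 2.016 g/mol.
M((NH4)2SO4) = 2(14.01) + 8(1.008) + 32.06 + 4(16.00) = 132.144 g/mol.
n(H2) = 236.0 / 2.016 = 117.1 mol.
Step 1 gives a 3:2 ratio of H2 to NH3, so n(NH3) = 78.04 mol.
In step 2 the NH3:(NH4)2SO4 ratio is 2:1, so n((NH4)2SO4) = 39.02 mol.
Mass of (NH4)2SO4 = 39.02 × 132.144 = 5156 g.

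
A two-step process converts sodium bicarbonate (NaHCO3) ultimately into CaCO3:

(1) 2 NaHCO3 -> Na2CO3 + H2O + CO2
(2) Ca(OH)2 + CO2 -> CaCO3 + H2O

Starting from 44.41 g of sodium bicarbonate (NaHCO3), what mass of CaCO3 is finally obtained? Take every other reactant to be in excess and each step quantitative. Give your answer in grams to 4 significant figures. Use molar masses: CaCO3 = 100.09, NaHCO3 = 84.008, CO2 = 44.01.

26.46 g

n(NaHCO3) = 44.410 / 84.008 = 0.52864 mol.
Step 1 gives a 2:1 ratio of NaHCO3 to CO2, so n(CO2) = 0.26432 mol.
In step 2 the CO2:CaCO3 ratio is 1:1, so n(CaCO3) = 0.26432 mol.
Mass of CaCO3 = 0.26432 × 100.09 = 26.456 g.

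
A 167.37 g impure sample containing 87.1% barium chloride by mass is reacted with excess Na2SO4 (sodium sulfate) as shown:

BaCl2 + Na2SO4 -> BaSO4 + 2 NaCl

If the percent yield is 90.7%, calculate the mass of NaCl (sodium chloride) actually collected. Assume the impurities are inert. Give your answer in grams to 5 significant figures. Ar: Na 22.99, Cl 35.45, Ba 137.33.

74.216 g

Pure BaCl2 available = 167.37 g × 0.871 = 145.779 g.
M(BaCl2) = 137.33 + 2(35.45) = 208.23 g/mol.
M(NaCl) = 22.99 + 35.45 = 58.44 g/mol.
n(BaCl2) = 145.779 g / 208.23 g/mol = 0.700088 mol.
From the equation the BaCl2:NaCl mole ratio is 1:2, so n(NaCl) = 0.700088 × 2/1 = 1.40018 mol.
Mass of NaCl = 1.40018 mol × 58.44 g/mol = 81.8263 g.
Actual mass collected = 81.8263 g × 0.907 = 74.2164 g.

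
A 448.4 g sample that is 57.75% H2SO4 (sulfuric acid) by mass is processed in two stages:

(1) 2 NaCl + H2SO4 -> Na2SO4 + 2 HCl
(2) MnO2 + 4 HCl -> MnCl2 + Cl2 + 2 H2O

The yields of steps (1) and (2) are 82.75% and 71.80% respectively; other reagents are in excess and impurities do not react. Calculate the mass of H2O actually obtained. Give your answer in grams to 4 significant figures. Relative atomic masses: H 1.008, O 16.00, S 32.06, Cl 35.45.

Pure H2SO4 = 448.4 × 0.5775 = 258.95 g.
M(H2SO4) = 2(1.008) + 32.06 + 4(16.00) = 98.076 g/mol.
M(H2O) = 2(1.008) + 16.00 = 18.016 g/mol.
n(H2SO4) = 258.95 / 98.076 = 2.6403 mol.
Step 1 (H2SO4:HCl = 1:2): theoretical n(HCl) = 5.2806 mol; at 82.75% yield, n(HCl) = 4.3697 mol.
Step 2 (HCl:H2O = 4:2): theoretical n(H2O) = 2.1849 mol, so theoretical mass = 2.1849 × 18.016 = 39.362 g.
At 71.80% yield, actual mass of H2O = 39.362 × 0.7180 = 28.262 g.

28.26 g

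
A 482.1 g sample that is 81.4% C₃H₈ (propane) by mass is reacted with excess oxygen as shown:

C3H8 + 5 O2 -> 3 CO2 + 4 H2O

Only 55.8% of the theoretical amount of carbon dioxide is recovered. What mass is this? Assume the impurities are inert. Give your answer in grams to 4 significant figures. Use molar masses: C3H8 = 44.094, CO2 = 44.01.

655.7 g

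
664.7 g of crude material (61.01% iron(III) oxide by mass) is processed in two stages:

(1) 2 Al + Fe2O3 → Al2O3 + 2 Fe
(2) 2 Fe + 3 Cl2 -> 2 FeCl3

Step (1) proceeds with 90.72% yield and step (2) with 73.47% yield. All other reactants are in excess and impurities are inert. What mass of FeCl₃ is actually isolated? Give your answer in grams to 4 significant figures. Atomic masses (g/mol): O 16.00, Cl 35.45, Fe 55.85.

549.1 g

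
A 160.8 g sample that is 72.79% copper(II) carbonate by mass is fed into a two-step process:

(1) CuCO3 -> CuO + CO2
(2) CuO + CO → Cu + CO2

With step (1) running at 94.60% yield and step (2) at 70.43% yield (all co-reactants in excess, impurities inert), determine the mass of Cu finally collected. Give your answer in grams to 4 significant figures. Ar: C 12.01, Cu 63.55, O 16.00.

Pure CuCO3 = 160.8 × 0.7279 = 117.05 g.
M(CuCO3) = 63.55 + 12.01 + 3(16.00) = 123.56 g/mol.
M(Cu) = 63.55 g/mol.
n(CuCO3) = 117.05 / 123.56 = 0.94728 mol.
Step 1 (CuCO3:CuO = 1:1): theoretical n(CuO) = 0.94728 mol; at 94.60% yield, n(CuO) = 0.89613 mol.
Step 2 (CuO:Cu = 1:1): theoretical n(Cu) = 0.89613 mol, so theoretical mass = 0.89613 × 63.55 = 56.949 g.
At 70.43% yield, actual mass of Cu = 56.949 × 0.7043 = 40.109 g.

40.11 g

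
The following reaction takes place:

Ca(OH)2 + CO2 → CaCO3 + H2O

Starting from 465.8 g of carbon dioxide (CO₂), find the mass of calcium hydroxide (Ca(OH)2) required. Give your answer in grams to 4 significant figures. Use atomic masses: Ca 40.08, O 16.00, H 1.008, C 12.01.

M(CO2) = 12.01 + 2(16.00) = 44.01 g/mol.
M(Ca(OH)2) = 40.08 + 2(16.00) + 2(1.008) = 74.096 g/mol.
n(CO2) = 465.80 g / 44.01 g/mol = 10.584 mol.
From the equation the CO2:Ca(OH)2 mole ratio is 1:1, so n(Ca(OH)2) = 10.584 × 1/1 = 10.584 mol.
Mass of Ca(OH)2 = 10.584 mol × 74.096 g/mol = 784.23 g.

784.2 g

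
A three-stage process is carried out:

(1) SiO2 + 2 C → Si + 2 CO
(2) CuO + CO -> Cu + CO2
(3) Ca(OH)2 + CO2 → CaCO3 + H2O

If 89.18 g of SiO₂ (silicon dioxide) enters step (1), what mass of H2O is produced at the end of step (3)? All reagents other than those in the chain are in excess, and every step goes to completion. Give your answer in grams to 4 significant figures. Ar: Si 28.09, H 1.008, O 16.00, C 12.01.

53.48 g

M(SiO2) = 28.09 + 2(16.00) = 60.09 g/mol.
M(H2O) = 2(1.008) + 16.00 = 18.016 g/mol.
n(SiO2) = 89.18 / 60.09 = 1.4841 mol.
Reaction (1): SiO2→CO ratio 1:2 ⇒ n(CO) = 2.9682 mol.
Reaction (2): CO→CO2 ratio 1:1 ⇒ n(CO2) = 2.9682 mol.
Reaction (3): CO2→H2O ratio 1:1 ⇒ n(H2O) = 2.9682 mol.
Mass of H2O = 2.9682 × 18.016 = 53.475 g.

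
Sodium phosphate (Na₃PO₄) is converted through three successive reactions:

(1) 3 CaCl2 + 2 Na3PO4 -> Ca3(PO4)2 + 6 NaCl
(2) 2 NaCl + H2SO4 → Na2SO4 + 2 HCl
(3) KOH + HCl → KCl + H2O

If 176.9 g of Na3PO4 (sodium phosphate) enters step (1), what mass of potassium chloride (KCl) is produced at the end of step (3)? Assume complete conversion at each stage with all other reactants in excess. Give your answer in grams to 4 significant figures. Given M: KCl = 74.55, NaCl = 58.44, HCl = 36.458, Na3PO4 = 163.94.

241.3 g

n(Na3PO4) = 176.9 / 163.94 = 1.0791 mol.
Reaction (1): Na3PO4→NaCl ratio 2:6 ⇒ n(NaCl) = 3.2372 mol.
Reaction (2): NaCl→HCl ratio 2:2 ⇒ n(HCl) = 3.2372 mol.
Reaction (3): HCl→KCl ratio 1:1 ⇒ n(KCl) = 3.2372 mol.
Mass of KCl = 3.2372 × 74.55 = 241.33 g.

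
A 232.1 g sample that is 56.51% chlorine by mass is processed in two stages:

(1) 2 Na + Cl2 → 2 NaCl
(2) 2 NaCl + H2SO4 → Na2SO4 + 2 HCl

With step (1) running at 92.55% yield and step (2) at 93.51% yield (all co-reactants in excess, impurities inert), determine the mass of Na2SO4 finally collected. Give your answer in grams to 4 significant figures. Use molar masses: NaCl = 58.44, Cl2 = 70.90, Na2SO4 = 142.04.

Pure Cl2 = 232.1 × 0.5651 = 131.16 g.
n(Cl2) = 131.16 / 70.90 = 1.8499 mol.
Step 1 (Cl2:NaCl = 1:2): theoretical n(NaCl) = 3.6999 mol; at 92.55% yield, n(NaCl) = 3.4242 mol.
Step 2 (NaCl:Na2SO4 = 2:1): theoretical n(Na2SO4) = 1.7121 mol, so theoretical mass = 1.7121 × 142.04 = 243.19 g.
At 93.51% yield, actual mass of Na2SO4 = 243.19 × 0.9351 = 227.40 g.

227.4 g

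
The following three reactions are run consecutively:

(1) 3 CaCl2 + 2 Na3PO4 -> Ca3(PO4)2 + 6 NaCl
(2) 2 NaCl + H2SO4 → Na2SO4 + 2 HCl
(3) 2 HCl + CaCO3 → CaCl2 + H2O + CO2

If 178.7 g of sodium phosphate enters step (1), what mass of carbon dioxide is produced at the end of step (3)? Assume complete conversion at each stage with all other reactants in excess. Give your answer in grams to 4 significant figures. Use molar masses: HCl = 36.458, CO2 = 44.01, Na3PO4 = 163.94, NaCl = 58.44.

71.96 g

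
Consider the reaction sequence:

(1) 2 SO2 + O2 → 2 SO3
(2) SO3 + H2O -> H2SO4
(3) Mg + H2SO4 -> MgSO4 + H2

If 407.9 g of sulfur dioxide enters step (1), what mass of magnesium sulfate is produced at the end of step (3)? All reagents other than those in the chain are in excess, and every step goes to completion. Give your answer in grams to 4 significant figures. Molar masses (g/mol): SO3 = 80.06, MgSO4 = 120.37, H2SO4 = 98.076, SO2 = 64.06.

766.5 g

n(SO2) = 407.9 / 64.06 = 6.3675 mol.
Reaction (1): SO2→SO3 ratio 2:2 ⇒ n(SO3) = 6.3675 mol.
Reaction (2): SO3→H2SO4 ratio 1:1 ⇒ n(H2SO4) = 6.3675 mol.
Reaction (3): H2SO4→MgSO4 ratio 1:1 ⇒ n(MgSO4) = 6.3675 mol.
Mass of MgSO4 = 6.3675 × 120.37 = 766.45 g.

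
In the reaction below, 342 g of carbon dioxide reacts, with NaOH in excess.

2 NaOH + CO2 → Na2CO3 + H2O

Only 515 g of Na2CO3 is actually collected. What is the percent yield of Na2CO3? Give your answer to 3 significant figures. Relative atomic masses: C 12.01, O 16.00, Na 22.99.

62.5 %

M(CO2) = 12.01 + 2(16.00) = 44.01 g/mol.
M(Na2CO3) = 2(22.99) + 12.01 + 3(16.00) = 105.99 g/mol.
n(CO2) = 342.0 g / 44.01 g/mol = 7.771 mol.
From the equation the CO2:Na2CO3 mole ratio is 1:1, so n(Na2CO3) = 7.771 × 1/1 = 7.771 mol.
Mass of Na2CO3 = 7.771 mol × 105.99 g/mol = 823.6 g.
This is the theoretical yield. Percent yield = 515 g / 823.6 g × 100% = 62.53%.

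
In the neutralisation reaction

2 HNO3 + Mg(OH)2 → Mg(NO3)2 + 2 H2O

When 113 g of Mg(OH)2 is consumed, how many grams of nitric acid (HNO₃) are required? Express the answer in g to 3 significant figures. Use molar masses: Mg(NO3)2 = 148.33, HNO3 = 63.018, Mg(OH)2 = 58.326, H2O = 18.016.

n(Mg(OH)2) = 113.0 g / 58.326 g/mol = 1.937 mol.
From the equation the Mg(OH)2:HNO3 mole ratio is 1:2, so n(HNO3) = 1.937 × 2/1 = 3.875 mol.
Mass of HNO3 = 3.875 mol × 63.018 g/mol = 244.2 g.

244 g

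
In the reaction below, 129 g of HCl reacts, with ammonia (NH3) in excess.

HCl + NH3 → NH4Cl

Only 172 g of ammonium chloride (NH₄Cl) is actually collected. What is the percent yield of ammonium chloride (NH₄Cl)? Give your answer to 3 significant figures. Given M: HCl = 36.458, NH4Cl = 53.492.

90.9 %

n(HCl) = 129.0 g / 36.458 g/mol = 3.538 mol.
From the equation the HCl:NH4Cl mole ratio is 1:1, so n(NH4Cl) = 3.538 × 1/1 = 3.538 mol.
Mass of NH4Cl = 3.538 mol × 53.492 g/mol = 189.3 g.
This is the theoretical yield. Percent yield = 172 g / 189.3 g × 100% = 90.87%.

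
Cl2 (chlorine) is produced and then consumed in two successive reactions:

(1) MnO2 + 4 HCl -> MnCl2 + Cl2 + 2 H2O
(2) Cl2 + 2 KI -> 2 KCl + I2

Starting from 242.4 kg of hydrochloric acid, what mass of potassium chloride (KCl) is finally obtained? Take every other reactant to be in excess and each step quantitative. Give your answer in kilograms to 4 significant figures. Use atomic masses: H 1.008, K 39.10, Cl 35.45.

M(HCl) = 1.008 + 35.45 = 36.458 g/mol.
M(KCl) = 39.10 + 35.45 = 74.55 g/mol.
242.4 kg = 242400 g.
n(HCl) = 242400 / 36.458 = 6648.7 mol.
Step 1 gives a 4:1 ratio of HCl to Cl2, so n(Cl2) = 1662.2 mol.
In step 2 the Cl2:KCl ratio is 1:2, so n(KCl) = 3324.4 mol.
Mass of KCl = 3324.4 × 74.55 = 247830 g = 247.8 kg.

247.8 kg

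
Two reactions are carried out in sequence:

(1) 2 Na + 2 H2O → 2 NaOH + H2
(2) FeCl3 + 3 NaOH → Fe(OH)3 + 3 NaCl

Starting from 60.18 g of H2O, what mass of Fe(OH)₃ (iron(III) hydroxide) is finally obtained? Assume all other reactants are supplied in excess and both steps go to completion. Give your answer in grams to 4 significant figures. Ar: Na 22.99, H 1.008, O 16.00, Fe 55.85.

M(H2O) = 2(1.008) + 16.00 = 18.016 g/mol.
M(Fe(OH)3) = 55.85 + 3(16.00) + 3(1.008) = 106.874 g/mol.
n(H2O) = 60.180 / 18.016 = 3.3404 mol.
Step 1 gives a 2:2 ratio of H2O to NaOH, so n(NaOH) = 3.3404 mol.
In step 2 the NaOH:Fe(OH)3 ratio is 3:1, so n(Fe(OH)3) = 1.1135 mol.
Mass of Fe(OH)3 = 1.1135 × 106.874 = 119.00 g.

119.0 g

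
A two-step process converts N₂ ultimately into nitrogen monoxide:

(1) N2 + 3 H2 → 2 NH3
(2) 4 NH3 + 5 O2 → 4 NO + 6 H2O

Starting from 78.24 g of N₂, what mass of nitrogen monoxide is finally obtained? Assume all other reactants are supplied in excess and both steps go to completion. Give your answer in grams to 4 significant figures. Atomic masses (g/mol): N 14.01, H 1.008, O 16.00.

167.6 g

M(N2) = 2(14.01) = 28.02 g/mol.
M(NO) = 14.01 + 16.00 = 30.01 g/mol.
n(N2) = 78.240 / 28.02 = 2.7923 mol.
Step 1 gives a 1:2 ratio of N2 to NH3, so n(NH3) = 5.5846 mol.
In step 2 the NH3:NO ratio is 4:4, so n(NO) = 5.5846 mol.
Mass of NO = 5.5846 × 30.01 = 167.59 g.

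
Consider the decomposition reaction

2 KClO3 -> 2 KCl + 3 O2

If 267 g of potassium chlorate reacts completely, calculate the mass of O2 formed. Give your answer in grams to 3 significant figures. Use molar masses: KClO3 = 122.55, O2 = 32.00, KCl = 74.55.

105 g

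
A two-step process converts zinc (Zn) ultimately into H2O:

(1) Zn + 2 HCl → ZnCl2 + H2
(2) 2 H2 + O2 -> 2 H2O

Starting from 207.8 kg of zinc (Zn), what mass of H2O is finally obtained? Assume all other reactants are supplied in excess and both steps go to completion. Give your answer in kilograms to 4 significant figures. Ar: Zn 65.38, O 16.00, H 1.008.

M(Zn) = 65.38 g/mol.
M(H2O) = 2(1.008) + 16.00 = 18.016 g/mol.
207.8 kg = 207800 g.
n(Zn) = 207800 / 65.38 = 3178.3 mol.
Step 1 gives a 1:1 ratio of Zn to H2, so n(H2) = 3178.3 mol.
In step 2 the H2:H2O ratio is 2:2, so n(H2O) = 3178.3 mol.
Mass of H2O = 3178.3 × 18.016 = 57261 g = 57.26 kg.

57.26 kg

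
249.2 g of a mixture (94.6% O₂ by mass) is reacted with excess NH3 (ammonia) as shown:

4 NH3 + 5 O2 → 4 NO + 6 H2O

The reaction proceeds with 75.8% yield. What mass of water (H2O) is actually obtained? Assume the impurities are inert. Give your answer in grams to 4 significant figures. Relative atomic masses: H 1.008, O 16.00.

Pure O2 available = 249.2 g × 0.946 = 235.74 g.
M(O2) = 2(16.00) = 32.00 g/mol.
M(H2O) = 2(1.008) + 16.00 = 18.016 g/mol.
n(O2) = 235.74 g / 32.00 g/mol = 7.3670 mol.
From the equation the O2:H2O mole ratio is 5:6, so n(H2O) = 7.3670 × 6/5 = 8.8404 mol.
Mass of H2O = 8.8404 mol × 18.016 g/mol = 159.27 g.
Actual mass collected = 159.27 g × 0.758 = 120.73 g.

120.7 g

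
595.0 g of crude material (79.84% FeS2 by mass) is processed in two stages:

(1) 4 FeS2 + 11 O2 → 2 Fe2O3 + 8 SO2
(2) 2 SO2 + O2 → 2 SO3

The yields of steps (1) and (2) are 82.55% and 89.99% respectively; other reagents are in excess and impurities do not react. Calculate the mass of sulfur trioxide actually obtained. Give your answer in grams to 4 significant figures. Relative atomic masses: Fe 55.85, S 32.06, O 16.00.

471.0 g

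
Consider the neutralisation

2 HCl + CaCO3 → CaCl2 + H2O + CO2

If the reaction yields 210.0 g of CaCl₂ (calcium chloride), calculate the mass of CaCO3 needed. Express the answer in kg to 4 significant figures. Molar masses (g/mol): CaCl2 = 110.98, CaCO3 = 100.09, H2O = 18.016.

0.1894 kg

n(CaCl2) = 210.00 g / 110.98 g/mol = 1.8922 mol.
From the equation the CaCl2:CaCO3 mole ratio is 1:1, so n(CaCO3) = 1.8922 × 1/1 = 1.8922 mol.
Mass of CaCO3 = 1.8922 mol × 100.09 g/mol = 189.39 g.
Converting to kg: 189.39 g = 0.1894 kg.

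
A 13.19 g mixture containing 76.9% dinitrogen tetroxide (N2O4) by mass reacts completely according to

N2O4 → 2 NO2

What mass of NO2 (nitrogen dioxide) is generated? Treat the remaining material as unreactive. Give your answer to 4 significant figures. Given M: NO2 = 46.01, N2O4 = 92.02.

Mass of pure N2O4 = 13.19 g × 0.769 = 10.143 g.
n(N2O4) = 10.143 g / 92.02 g/mol = 0.11023 mol.
From the equation the N2O4:NO2 mole ratio is 1:2, so n(NO2) = 0.11023 × 2/1 = 0.22045 mol.
Mass of NO2 = 0.22045 mol × 46.01 g/mol = 10.143 g.

10.14 g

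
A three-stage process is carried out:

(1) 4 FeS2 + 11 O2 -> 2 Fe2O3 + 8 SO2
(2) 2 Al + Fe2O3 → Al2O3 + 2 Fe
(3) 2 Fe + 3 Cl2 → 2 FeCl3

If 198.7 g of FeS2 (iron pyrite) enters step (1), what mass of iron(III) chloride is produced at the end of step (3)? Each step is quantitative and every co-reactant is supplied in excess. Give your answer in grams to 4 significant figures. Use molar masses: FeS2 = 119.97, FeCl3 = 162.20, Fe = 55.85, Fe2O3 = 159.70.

268.6 g

n(FeS2) = 198.7 / 119.97 = 1.6562 mol.
Reaction (1): FeS2→Fe2O3 ratio 4:2 ⇒ n(Fe2O3) = 0.82812 mol.
Reaction (2): Fe2O3→Fe ratio 1:2 ⇒ n(Fe) = 1.6562 mol.
Reaction (3): Fe→FeCl3 ratio 2:2 ⇒ n(FeCl3) = 1.6562 mol.
Mass of FeCl3 = 1.6562 × 162.20 = 268.64 g.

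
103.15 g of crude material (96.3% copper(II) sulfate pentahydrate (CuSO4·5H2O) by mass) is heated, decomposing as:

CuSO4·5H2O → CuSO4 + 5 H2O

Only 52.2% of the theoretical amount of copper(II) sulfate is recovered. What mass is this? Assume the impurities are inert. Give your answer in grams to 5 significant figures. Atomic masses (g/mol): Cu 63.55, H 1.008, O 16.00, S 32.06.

33.146 g

Pure CuSO4·5H2O available = 103.15 g × 0.963 = 99.3334 g.
M(CuSO4·5H2O) = 63.55 + 32.06 + 9(16.00) + 10(1.008) = 249.69 g/mol.
M(CuSO4) = 63.55 + 32.06 + 4(16.00) = 159.61 g/mol.
n(CuSO4·5H2O) = 99.3334 g / 249.69 g/mol = 0.397827 mol.
From the equation the CuSO4·5H2O:CuSO4 mole ratio is 1:1, so n(CuSO4) = 0.397827 × 1/1 = 0.397827 mol.
Mass of CuSO4 = 0.397827 mol × 159.61 g/mol = 63.4972 g.
Actual mass collected = 63.4972 g × 0.522 = 33.1455 g.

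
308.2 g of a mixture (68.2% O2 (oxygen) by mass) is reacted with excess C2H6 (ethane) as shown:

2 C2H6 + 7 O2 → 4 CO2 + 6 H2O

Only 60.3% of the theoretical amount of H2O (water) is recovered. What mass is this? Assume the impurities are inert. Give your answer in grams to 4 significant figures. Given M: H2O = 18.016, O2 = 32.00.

61.16 g

Pure O2 available = 308.2 g × 0.682 = 210.19 g.
n(O2) = 210.19 g / 32.00 g/mol = 6.5685 mol.
From the equation the O2:H2O mole ratio is 7:6, so n(H2O) = 6.5685 × 6/7 = 5.6302 mol.
Mass of H2O = 5.6302 mol × 18.016 g/mol = 101.43 g.
Actual mass collected = 101.43 g × 0.603 = 61.164 g.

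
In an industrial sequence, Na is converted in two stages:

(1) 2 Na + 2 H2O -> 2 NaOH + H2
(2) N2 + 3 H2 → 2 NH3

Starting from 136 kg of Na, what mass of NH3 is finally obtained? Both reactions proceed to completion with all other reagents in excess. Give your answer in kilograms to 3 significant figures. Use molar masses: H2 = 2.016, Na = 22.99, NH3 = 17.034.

136 kg = 136000 g.
n(Na) = 136000 / 22.99 = 5916 mol.
Step 1 gives a 2:1 ratio of Na to H2, so n(H2) = 2958 mol.
In step 2 the H2:NH3 ratio is 3:2, so n(NH3) = 1972 mol.
Mass of NH3 = 1972 × 17.034 = 33590 g = 33.6 kg.

33.6 kg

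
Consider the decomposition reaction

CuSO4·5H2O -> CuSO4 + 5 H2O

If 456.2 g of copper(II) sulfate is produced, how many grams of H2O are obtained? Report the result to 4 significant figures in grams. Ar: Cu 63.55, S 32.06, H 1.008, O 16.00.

257.5 g

M(CuSO4) = 63.55 + 32.06 + 4(16.00) = 159.61 g/mol.
M(H2O) = 2(1.008) + 16.00 = 18.016 g/mol.
n(CuSO4) = 456.20 g / 159.61 g/mol = 2.8582 mol.
From the equation the CuSO4:H2O mole ratio is 1:5, so n(H2O) = 2.8582 × 5/1 = 14.291 mol.
Mass of H2O = 14.291 mol × 18.016 g/mol = 257.47 g.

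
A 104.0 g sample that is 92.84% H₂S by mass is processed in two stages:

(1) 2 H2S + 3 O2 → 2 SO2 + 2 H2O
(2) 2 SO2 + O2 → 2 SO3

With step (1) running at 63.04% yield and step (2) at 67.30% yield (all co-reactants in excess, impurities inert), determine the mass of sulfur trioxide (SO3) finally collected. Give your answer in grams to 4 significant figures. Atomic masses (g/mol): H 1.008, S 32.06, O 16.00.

96.24 g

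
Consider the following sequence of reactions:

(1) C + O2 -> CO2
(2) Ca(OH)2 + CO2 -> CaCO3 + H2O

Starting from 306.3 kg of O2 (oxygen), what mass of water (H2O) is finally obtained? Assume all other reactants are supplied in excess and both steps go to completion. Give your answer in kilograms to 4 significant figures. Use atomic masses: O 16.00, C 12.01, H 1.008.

M(O2) = 2(16.00) = 32.00 g/mol.
M(H2O) = 2(1.008) + 16.00 = 18.016 g/mol.
306.3 kg = 306300 g.
n(O2) = 306300 / 32.00 = 9571.9 mol.
Step 1 gives a 1:1 ratio of O2 to CO2, so n(CO2) = 9571.9 mol.
In step 2 the CO2:H2O ratio is 1:1, so n(H2O) = 9571.9 mol.
Mass of H2O = 9571.9 × 18.016 = 172450 g = 172.4 kg.

172.4 kg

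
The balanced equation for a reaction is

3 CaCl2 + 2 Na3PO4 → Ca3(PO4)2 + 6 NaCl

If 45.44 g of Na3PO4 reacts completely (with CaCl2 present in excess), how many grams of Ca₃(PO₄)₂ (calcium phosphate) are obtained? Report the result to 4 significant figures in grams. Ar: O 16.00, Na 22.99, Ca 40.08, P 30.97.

M(Na3PO4) = 3(22.99) + 30.97 + 4(16.00) = 163.94 g/mol.
M(Ca3(PO4)2) = 3(40.08) + 2(30.97) + 8(16.00) = 310.18 g/mol.
n(Na3PO4) = 45.440 g / 163.94 g/mol = 0.27717 mol.
From the equation the Na3PO4:Ca3(PO4)2 mole ratio is 2:1, so n(Ca3(PO4)2) = 0.27717 × 1/2 = 0.13859 mol.
Mass of Ca3(PO4)2 = 0.13859 mol × 310.18 g/mol = 42.987 g.

42.99 g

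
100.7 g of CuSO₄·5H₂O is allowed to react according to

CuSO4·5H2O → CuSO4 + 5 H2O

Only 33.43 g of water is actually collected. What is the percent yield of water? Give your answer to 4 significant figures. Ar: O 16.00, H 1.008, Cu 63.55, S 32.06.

M(CuSO4·5H2O) = 63.55 + 32.06 + 9(16.00) + 10(1.008) = 249.69 g/mol.
M(H2O) = 2(1.008) + 16.00 = 18.016 g/mol.
n(CuSO4·5H2O) = 100.70 g / 249.69 g/mol = 0.40330 mol.
From the equation the CuSO4·5H2O:H2O mole ratio is 1:5, so n(H2O) = 0.40330 × 5/1 = 2.0165 mol.
Mass of H2O = 2.0165 mol × 18.016 g/mol = 36.329 g.
This is the theoretical yield. Percent yield = 33.43 g / 36.329 g × 100% = 92.019%.

92.02 %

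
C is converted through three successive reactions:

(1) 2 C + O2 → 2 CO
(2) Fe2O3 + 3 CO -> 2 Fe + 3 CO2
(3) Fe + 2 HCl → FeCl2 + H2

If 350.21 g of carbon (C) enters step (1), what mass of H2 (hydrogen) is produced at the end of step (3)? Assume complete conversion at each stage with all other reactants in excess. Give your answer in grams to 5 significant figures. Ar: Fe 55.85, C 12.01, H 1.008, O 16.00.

39.191 g

M(C) = 12.01 g/mol.
M(H2) = 2(1.008) = 2.016 g/mol.
n(C) = 350.21 / 12.01 = 29.1599 mol.
Reaction (1): C→CO ratio 2:2 ⇒ n(CO) = 29.1599 mol.
Reaction (2): CO→Fe ratio 3:2 ⇒ n(Fe) = 19.4399 mol.
Reaction (3): Fe→H2 ratio 1:1 ⇒ n(H2) = 19.4399 mol.
Mass of H2 = 19.4399 × 2.016 = 39.1909 g.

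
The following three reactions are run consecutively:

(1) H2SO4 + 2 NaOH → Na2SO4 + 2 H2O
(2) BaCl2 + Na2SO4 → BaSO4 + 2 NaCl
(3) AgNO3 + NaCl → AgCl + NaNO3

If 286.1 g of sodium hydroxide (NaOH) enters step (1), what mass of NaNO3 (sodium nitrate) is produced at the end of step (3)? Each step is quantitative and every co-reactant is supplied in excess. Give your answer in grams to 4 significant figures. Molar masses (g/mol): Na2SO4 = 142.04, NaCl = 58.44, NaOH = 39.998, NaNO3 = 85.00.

608.0 g

n(NaOH) = 286.1 / 39.998 = 7.1529 mol.
Reaction (1): NaOH→Na2SO4 ratio 2:1 ⇒ n(Na2SO4) = 3.5764 mol.
Reaction (2): Na2SO4→NaCl ratio 1:2 ⇒ n(NaCl) = 7.1529 mol.
Reaction (3): NaCl→NaNO3 ratio 1:1 ⇒ n(NaNO3) = 7.1529 mol.
Mass of NaNO3 = 7.1529 × 85.00 = 607.99 g.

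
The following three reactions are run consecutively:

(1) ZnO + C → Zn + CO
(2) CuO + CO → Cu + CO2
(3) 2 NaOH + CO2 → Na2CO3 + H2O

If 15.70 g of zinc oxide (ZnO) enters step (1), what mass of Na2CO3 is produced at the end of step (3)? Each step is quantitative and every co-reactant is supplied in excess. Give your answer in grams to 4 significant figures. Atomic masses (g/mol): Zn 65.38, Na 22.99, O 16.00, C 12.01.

20.45 g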